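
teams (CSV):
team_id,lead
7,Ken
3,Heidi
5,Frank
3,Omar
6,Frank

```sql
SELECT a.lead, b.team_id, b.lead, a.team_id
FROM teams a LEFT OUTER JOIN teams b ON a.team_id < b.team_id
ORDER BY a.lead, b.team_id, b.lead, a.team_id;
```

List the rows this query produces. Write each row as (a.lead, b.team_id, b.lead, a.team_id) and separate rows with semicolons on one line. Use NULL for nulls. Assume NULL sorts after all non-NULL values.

(Frank, 6, Frank, 5); (Frank, 7, Ken, 5); (Frank, 7, Ken, 6); (Heidi, 5, Frank, 3); (Heidi, 6, Frank, 3); (Heidi, 7, Ken, 3); (Ken, NULL, NULL, 7); (Omar, 5, Frank, 3); (Omar, 6, Frank, 3); (Omar, 7, Ken, 3)

LEFT JOIN keeps every row from `teams a`; unmatched rows get NULL for `teams b`'s columns.
Matching on a.team_id < b.team_id.
Matched pairs: 9; unmatched a rows kept: 1.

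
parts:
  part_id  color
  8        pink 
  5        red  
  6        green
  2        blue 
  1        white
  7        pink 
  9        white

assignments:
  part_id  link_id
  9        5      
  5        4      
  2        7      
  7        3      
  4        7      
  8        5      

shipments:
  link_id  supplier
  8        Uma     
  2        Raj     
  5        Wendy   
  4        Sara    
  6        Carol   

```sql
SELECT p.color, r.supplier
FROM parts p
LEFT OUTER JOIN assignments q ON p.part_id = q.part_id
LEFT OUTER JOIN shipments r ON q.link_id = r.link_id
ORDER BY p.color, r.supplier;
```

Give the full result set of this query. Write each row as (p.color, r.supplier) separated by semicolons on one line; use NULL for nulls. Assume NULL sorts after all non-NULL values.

(blue, NULL); (green, NULL); (pink, Wendy); (pink, NULL); (red, Sara); (white, Wendy); (white, NULL)

Joins associate left-to-right: parts LEFT JOIN assignments on part_id gives 7 intermediate row(s).
Then LEFT JOIN `shipments r` on link_id: each of those 7 rows is kept; rows whose q.link_id has no match in r get NULL for r's columns.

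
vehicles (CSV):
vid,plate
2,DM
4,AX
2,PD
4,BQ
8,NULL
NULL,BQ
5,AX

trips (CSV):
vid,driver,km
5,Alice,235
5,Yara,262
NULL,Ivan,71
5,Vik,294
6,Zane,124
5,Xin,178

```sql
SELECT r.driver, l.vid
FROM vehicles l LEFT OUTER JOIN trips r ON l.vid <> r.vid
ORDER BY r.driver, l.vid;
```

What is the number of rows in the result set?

LEFT JOIN keeps every row from `vehicles`; unmatched rows get NULL for `trips`'s columns.
Matching on l.vid <> r.vid. A NULL in a compared column never satisfies the condition.
Matched pairs: 26; unmatched l rows kept: 1.
Total: 26 matched + 1 padded = 27 rows.

27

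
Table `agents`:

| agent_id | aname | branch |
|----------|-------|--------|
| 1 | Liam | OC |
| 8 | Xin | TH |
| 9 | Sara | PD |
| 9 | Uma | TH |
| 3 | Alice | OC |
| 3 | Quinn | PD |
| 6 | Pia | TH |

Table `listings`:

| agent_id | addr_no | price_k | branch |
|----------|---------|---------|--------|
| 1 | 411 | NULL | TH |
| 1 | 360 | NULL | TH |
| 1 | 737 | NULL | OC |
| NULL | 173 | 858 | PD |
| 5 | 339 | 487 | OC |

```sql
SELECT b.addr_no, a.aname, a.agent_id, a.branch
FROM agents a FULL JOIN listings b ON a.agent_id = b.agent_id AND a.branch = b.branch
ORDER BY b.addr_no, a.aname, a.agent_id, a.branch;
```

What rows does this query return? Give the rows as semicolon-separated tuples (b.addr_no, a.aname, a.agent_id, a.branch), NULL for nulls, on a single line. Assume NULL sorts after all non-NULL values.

FULL OUTER JOIN keeps every row from both sides; unmatched rows get NULL for the other side's columns.
Matching on a.agent_id = b.agent_id AND a.branch = b.branch. A NULL in a compared column never satisfies the condition.
- agent_id=1, branch=OC: 1 matching b row(s), so 1 row(s) emitted.
- agent_id=8, branch=TH: no b row matches, row kept with b columns NULL.
- agent_id=9, branch=PD: no b row matches, row kept with b columns NULL.
- agent_id=9, branch=TH: no b row matches, row kept with b columns NULL.
- agent_id=3, branch=OC: no b row matches, row kept with b columns NULL.
- agent_id=3, branch=PD: no b row matches, row kept with b columns NULL.
- agent_id=6, branch=TH: no b row matches, row kept with b columns NULL.
- 4 row(s) from b found no a partner → padded with NULL.

(173, NULL, NULL, NULL); (339, NULL, NULL, NULL); (360, NULL, NULL, NULL); (411, NULL, NULL, NULL); (737, Liam, 1, OC); (NULL, Alice, 3, OC); (NULL, Pia, 6, TH); (NULL, Quinn, 3, PD); (NULL, Sara, 9, PD); (NULL, Uma, 9, TH); (NULL, Xin, 8, TH)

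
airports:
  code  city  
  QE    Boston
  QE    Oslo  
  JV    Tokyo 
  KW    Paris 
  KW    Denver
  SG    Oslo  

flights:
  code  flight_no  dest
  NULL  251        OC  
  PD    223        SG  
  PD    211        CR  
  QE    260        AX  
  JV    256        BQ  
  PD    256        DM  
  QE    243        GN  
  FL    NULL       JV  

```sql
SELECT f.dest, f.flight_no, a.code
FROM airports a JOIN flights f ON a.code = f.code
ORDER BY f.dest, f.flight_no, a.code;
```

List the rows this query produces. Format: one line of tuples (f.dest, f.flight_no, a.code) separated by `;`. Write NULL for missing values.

INNER JOIN keeps only pairs where the ON condition holds.
Matching on a.code = f.code. A NULL in a compared column never satisfies the condition.
- a (code=QE) pairs with 2 row(s) of f.
- a (code=QE) pairs with 2 row(s) of f.
- a (code=JV) pairs with 1 row(s) of f.
- a (code=KW) has no partner → excluded.
- a (code=KW) has no partner → excluded.
- a (code=SG) has no partner → excluded.
After projecting and ordering:
f.dest | f.flight_no | a.code
AX | 260 | QE
AX | 260 | QE
BQ | 256 | JV
GN | 243 | QE
GN | 243 | QE

(AX, 260, QE); (AX, 260, QE); (BQ, 256, JV); (GN, 243, QE); (GN, 243, QE)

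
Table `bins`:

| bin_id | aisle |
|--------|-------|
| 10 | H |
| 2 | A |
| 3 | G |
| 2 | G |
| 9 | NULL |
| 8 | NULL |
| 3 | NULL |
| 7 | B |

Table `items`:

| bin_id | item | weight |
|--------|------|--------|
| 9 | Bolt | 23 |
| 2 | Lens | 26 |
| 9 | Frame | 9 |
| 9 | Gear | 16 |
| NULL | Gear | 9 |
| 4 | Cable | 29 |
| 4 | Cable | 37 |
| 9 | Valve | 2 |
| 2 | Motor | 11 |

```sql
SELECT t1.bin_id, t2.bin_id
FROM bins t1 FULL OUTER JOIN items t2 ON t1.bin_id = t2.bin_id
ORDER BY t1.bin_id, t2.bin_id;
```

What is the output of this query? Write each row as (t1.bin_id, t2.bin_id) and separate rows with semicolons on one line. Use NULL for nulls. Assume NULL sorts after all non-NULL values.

FULL OUTER JOIN keeps every row from both sides; unmatched rows get NULL for the other side's columns.
Matching on t1.bin_id = t2.bin_id. A NULL in a compared column never satisfies the condition.
- t1[0] bin_id=10 → no match; kept with NULLs on the t2 side.
- t1[1] bin_id=2 → 2 match(es) in t2 → 2 row(s).
- t1[2] bin_id=3 → no match; kept with NULLs on the t2 side.
- t1[3] bin_id=2 → 2 match(es) in t2 → 2 row(s).
- t1[4] bin_id=9 → 4 match(es) in t2 → 4 row(s).
- t1[5] bin_id=8 → no match; kept with NULLs on the t2 side.
- t1[6] bin_id=3 → no match; kept with NULLs on the t2 side.
- t1[7] bin_id=7 → no match; kept with NULLs on the t2 side.
- 3 t2 row(s) had no t1 match → kept, t1 columns NULL.

(2, 2); (2, 2); (2, 2); (2, 2); (3, NULL); (3, NULL); (7, NULL); (8, NULL); (9, 9); (9, 9); (9, 9); (9, 9); (10, NULL); (NULL, 4); (NULL, 4); (NULL, NULL)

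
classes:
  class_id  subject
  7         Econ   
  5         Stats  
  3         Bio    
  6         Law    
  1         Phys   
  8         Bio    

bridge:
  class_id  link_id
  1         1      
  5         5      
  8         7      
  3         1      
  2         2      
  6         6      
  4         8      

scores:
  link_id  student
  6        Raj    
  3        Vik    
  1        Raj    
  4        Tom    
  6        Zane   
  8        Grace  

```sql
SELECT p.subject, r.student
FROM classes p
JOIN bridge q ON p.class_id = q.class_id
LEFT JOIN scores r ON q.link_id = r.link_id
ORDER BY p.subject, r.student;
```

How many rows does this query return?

Step 1 — p INNER JOIN q on class_id → 5 row(s).
Then LEFT JOIN `scores r` on link_id: each of those 5 rows is kept; rows whose q.link_id has no match in r get NULL for r's columns.
Result: 6 row(s).

6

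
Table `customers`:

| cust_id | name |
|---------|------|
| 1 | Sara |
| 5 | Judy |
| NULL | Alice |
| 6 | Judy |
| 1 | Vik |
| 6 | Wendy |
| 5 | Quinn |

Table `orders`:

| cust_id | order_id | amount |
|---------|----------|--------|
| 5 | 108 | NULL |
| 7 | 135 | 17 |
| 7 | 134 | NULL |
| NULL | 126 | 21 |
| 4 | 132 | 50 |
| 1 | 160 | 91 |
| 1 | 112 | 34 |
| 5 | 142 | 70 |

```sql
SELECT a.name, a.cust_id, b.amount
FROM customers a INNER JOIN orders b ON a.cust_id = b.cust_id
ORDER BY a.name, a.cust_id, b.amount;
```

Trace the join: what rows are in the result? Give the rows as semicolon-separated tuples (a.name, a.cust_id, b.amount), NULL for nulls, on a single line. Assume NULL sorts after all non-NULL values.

(Judy, 5, 70); (Judy, 5, NULL); (Quinn, 5, 70); (Quinn, 5, NULL); (Sara, 1, 34); (Sara, 1, 91); (Vik, 1, 34); (Vik, 1, 91)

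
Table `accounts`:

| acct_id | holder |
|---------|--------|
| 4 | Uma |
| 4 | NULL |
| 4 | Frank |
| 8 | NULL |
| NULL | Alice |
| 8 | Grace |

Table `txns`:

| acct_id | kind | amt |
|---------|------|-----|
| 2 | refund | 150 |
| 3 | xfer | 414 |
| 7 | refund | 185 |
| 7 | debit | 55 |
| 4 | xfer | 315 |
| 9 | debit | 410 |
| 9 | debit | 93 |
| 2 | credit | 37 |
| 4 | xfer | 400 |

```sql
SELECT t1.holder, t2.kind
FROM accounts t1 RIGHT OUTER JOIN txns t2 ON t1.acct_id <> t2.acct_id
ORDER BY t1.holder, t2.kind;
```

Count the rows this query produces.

39

RIGHT JOIN keeps every row from `txns`; unmatched rows get NULL for `accounts`'s columns.
Matching on t1.acct_id <> t2.acct_id. A NULL in a compared column never satisfies the condition.
Matched pairs: 39; unmatched t2 rows kept: 0.
Total: 39 rows.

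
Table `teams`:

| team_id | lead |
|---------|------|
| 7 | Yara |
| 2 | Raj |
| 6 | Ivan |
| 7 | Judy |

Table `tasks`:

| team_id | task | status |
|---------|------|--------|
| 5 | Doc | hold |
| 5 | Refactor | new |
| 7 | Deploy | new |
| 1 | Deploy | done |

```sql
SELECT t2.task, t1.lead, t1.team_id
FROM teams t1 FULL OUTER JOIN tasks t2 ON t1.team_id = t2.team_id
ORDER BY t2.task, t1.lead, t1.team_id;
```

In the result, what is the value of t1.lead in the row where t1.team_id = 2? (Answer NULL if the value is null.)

FULL OUTER JOIN keeps every row from both sides; unmatched rows get NULL for the other side's columns.
Matching on t1.team_id = t2.team_id.
- t1 (team_id=7) pairs with 1 row(s) of t2.
- t1 (team_id=2) has no partner → padded with NULL.
- t1 (team_id=6) has no partner → padded with NULL.
- t1 (team_id=7) pairs with 1 row(s) of t2.
- 3 t2 row(s) had no t1 match → kept, t1 columns NULL.

Raj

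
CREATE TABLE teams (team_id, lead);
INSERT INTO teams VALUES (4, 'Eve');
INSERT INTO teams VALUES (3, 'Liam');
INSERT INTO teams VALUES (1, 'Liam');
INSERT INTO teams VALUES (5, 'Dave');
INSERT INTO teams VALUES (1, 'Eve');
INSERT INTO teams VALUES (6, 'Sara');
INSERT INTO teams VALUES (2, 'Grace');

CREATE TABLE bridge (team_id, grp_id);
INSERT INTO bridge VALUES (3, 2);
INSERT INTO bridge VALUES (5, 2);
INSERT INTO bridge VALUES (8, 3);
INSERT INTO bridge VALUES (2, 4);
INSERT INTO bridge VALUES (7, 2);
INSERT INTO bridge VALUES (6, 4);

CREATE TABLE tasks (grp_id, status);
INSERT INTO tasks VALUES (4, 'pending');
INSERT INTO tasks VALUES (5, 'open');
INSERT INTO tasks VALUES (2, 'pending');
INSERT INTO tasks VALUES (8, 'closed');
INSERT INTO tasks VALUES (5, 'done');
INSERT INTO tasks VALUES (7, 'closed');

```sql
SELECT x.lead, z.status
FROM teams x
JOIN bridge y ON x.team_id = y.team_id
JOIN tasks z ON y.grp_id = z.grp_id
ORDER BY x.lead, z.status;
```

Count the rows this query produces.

4

Joins associate left-to-right: teams INNER JOIN bridge on team_id gives 4 intermediate row(s).
Then INNER JOIN `tasks z` on grp_id: keep only rows whose y.grp_id appears in z.
Result: 4 row(s).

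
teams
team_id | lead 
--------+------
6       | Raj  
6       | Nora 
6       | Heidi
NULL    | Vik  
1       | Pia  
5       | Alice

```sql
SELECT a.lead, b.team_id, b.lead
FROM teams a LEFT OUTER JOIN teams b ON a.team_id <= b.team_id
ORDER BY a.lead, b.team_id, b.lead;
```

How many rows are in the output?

LEFT JOIN keeps every row from `teams a`; unmatched rows get NULL for `teams b`'s columns.
Matching on a.team_id <= b.team_id. A NULL in a compared column never satisfies the condition.
- a row (team_id=6): matches 3 b row(s) → 3 output row(s).
- a row (team_id=6): matches 3 b row(s) → 3 output row(s).
- a row (team_id=6): matches 3 b row(s) → 3 output row(s).
- a row (team_id=NULL): no match → kept, b columns NULL.
- a row (team_id=1): matches 5 b row(s) → 5 output row(s).
- a row (team_id=5): matches 4 b row(s) → 4 output row(s).
Total: 18 matched + 1 padded = 19 rows.

19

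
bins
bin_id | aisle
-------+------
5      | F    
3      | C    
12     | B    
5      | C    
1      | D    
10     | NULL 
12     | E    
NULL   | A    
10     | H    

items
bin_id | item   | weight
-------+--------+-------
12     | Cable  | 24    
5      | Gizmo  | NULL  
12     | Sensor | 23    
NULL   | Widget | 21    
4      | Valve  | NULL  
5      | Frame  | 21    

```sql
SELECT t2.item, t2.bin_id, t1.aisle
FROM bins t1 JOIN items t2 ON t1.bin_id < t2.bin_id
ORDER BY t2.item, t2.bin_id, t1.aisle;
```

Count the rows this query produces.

18

INNER JOIN keeps only pairs where the ON condition holds.
Matching on t1.bin_id < t2.bin_id. A NULL in a compared column never satisfies the condition.
Matched pairs: 18.
Total: 18 rows.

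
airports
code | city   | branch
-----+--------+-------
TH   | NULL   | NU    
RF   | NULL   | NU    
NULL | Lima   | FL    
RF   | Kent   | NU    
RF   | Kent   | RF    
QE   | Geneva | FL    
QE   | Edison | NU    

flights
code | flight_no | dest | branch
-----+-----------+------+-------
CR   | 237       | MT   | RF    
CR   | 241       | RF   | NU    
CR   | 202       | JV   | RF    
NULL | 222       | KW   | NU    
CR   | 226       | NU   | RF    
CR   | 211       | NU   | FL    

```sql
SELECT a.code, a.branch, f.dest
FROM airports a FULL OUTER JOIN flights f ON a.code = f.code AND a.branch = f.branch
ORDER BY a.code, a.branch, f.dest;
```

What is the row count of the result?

13

FULL OUTER JOIN keeps every row from both sides; unmatched rows get NULL for the other side's columns.
Matching on a.code = f.code AND a.branch = f.branch. A NULL in a compared column never satisfies the condition.
- a (code=TH, branch=NU) has no partner → padded with NULL.
- a (code=RF, branch=NU) has no partner → padded with NULL.
- a (code=NULL, branch=FL) has no partner → padded with NULL.
- a (code=RF, branch=NU) has no partner → padded with NULL.
- a (code=RF, branch=RF) has no partner → padded with NULL.
- a (code=QE, branch=FL) has no partner → padded with NULL.
- a (code=QE, branch=NU) has no partner → padded with NULL.
- plus 6 unmatched f row(s), each kept with NULL a columns.
Total: 0 matched + 13 padded = 13 rows.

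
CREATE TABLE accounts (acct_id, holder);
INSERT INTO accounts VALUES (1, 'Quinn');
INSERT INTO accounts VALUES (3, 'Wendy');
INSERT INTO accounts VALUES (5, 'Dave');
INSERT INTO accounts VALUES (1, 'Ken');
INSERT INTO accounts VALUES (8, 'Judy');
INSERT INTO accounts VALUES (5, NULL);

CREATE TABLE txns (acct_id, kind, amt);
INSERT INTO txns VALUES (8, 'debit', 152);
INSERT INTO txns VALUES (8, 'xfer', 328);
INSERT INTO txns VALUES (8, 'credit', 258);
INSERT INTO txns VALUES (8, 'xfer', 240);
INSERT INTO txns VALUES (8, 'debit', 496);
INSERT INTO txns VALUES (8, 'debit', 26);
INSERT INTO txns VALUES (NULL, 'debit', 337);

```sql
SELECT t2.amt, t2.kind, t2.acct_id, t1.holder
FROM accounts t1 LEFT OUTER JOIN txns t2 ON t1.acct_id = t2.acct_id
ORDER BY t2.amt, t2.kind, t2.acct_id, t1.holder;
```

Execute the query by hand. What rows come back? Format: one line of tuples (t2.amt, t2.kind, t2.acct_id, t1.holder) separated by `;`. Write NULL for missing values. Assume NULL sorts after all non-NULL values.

(26, debit, 8, Judy); (152, debit, 8, Judy); (240, xfer, 8, Judy); (258, credit, 8, Judy); (328, xfer, 8, Judy); (496, debit, 8, Judy); (NULL, NULL, NULL, Dave); (NULL, NULL, NULL, Ken); (NULL, NULL, NULL, Quinn); (NULL, NULL, NULL, Wendy); (NULL, NULL, NULL, NULL)

LEFT JOIN keeps every row from `accounts`; unmatched rows get NULL for `txns`'s columns.
Matching on t1.acct_id = t2.acct_id. A NULL in a compared column never satisfies the condition.
- t1 (acct_id=1) has no partner → padded with NULL.
- t1 (acct_id=3) has no partner → padded with NULL.
- t1 (acct_id=5) has no partner → padded with NULL.
- t1 (acct_id=1) has no partner → padded with NULL.
- t1 (acct_id=8) pairs with 6 row(s) of t2.
- t1 (acct_id=5) has no partner → padded with NULL.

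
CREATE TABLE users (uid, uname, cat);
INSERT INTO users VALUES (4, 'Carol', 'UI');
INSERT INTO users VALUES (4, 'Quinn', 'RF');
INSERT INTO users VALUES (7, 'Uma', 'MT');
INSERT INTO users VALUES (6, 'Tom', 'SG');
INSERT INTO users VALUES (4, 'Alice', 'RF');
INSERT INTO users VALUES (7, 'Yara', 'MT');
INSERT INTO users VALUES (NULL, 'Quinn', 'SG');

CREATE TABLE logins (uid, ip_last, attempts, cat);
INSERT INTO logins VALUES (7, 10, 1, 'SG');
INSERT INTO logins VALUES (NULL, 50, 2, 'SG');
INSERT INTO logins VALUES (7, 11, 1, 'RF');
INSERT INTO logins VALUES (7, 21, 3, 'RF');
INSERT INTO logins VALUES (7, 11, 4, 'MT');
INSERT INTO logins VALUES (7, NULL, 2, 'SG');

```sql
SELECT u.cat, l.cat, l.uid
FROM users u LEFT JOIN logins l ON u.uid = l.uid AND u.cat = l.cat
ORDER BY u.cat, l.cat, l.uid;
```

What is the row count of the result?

7

LEFT JOIN keeps every row from `users`; unmatched rows get NULL for `logins`'s columns.
Matching on u.uid = l.uid AND u.cat = l.cat. A NULL in a compared column never satisfies the condition.
Matched pairs: 2; unmatched u rows kept: 5.
Total: 2 matched + 5 padded = 7 rows.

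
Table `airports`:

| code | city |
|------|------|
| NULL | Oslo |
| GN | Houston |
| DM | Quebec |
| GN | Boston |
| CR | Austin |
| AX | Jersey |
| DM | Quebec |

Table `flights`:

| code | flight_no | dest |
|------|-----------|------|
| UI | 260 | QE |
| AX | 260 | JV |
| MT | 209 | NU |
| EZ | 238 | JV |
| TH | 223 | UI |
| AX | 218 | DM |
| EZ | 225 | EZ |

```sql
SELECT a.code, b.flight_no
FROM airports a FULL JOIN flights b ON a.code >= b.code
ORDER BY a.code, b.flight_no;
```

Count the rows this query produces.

FULL OUTER JOIN keeps every row from both sides; unmatched rows get NULL for the other side's columns.
Matching on a.code >= b.code. A NULL in a compared column never satisfies the condition.
Matched pairs: 16; unmatched a rows kept: 1; unmatched b rows kept: 3.
Total: 16 matched + 4 padded = 20 rows.

20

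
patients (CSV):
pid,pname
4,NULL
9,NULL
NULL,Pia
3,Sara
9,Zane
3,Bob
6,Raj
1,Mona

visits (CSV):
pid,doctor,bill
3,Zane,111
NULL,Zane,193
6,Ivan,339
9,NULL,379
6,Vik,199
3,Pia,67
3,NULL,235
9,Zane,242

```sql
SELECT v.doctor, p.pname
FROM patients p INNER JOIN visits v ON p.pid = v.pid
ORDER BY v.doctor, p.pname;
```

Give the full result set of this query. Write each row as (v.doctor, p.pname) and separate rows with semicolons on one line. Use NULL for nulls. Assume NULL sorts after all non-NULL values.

INNER JOIN keeps only pairs where the ON condition holds.
Matching on p.pid = v.pid. A NULL in a compared column never satisfies the condition.
- p[0] pid=4 → no match; dropped.
- p[1] pid=9 → 2 match(es) in v → 2 row(s).
- p[2] pid=NULL → no match; dropped.
- p[3] pid=3 → 3 match(es) in v → 3 row(s).
- p[4] pid=9 → 2 match(es) in v → 2 row(s).
- p[5] pid=3 → 3 match(es) in v → 3 row(s).
- p[6] pid=6 → 2 match(es) in v → 2 row(s).
- p[7] pid=1 → no match; dropped.

(Ivan, Raj); (Pia, Bob); (Pia, Sara); (Vik, Raj); (Zane, Bob); (Zane, Sara); (Zane, Zane); (Zane, NULL); (NULL, Bob); (NULL, Sara); (NULL, Zane); (NULL, NULL)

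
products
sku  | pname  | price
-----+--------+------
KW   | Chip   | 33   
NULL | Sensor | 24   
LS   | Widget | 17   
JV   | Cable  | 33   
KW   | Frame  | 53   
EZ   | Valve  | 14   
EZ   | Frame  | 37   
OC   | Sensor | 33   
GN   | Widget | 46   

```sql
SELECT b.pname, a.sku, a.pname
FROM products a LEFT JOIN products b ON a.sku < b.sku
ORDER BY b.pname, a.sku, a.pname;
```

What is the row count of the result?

LEFT JOIN keeps every row from `products a`; unmatched rows get NULL for `products b`'s columns.
Matching on a.sku < b.sku. A NULL in a compared column never satisfies the condition.
- sku=KW: 2 matching b row(s), so 2 row(s) emitted.
- sku=NULL: no b row matches, row kept with b columns NULL.
- sku=LS: 1 matching b row(s), so 1 row(s) emitted.
- sku=JV: 4 matching b row(s), so 4 row(s) emitted.
- sku=KW: 2 matching b row(s), so 2 row(s) emitted.
- sku=EZ: 6 matching b row(s), so 6 row(s) emitted.
- sku=EZ: 6 matching b row(s), so 6 row(s) emitted.
- sku=OC: no b row matches, row kept with b columns NULL.
- sku=GN: 5 matching b row(s), so 5 row(s) emitted.
Total: 26 matched + 2 padded = 28 rows.

28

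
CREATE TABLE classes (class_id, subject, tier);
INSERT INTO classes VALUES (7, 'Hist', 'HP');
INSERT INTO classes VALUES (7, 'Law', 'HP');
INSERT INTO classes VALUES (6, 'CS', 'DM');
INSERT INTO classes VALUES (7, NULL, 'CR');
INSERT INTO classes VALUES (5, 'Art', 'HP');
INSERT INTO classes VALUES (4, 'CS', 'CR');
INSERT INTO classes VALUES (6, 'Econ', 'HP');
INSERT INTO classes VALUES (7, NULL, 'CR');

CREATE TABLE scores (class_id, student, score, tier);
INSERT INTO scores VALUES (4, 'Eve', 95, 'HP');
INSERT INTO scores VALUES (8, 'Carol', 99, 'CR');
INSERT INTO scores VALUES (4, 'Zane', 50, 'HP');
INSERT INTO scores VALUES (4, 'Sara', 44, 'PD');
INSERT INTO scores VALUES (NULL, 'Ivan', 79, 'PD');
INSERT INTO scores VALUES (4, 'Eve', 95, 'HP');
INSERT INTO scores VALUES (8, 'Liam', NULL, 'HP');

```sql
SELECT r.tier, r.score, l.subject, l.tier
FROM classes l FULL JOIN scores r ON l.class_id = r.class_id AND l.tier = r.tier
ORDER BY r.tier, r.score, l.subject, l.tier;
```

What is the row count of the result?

15

FULL OUTER JOIN keeps every row from both sides; unmatched rows get NULL for the other side's columns.
Matching on l.class_id = r.class_id AND l.tier = r.tier. A NULL in a compared column never satisfies the condition.
Matched pairs: 0; unmatched l rows kept: 8; unmatched r rows kept: 7.
Total: 0 matched + 15 padded = 15 rows.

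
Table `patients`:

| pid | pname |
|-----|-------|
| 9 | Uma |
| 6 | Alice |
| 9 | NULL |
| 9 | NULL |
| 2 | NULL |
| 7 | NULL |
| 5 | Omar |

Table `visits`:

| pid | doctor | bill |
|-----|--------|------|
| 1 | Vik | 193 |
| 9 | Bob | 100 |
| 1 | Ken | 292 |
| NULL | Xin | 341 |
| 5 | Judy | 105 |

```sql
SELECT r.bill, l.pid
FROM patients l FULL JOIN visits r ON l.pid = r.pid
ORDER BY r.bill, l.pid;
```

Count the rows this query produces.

10

FULL OUTER JOIN keeps every row from both sides; unmatched rows get NULL for the other side's columns.
Matching on l.pid = r.pid. A NULL in a compared column never satisfies the condition.
Matched pairs: 4; unmatched l rows kept: 3; unmatched r rows kept: 3.
Total: 4 matched + 6 padded = 10 rows.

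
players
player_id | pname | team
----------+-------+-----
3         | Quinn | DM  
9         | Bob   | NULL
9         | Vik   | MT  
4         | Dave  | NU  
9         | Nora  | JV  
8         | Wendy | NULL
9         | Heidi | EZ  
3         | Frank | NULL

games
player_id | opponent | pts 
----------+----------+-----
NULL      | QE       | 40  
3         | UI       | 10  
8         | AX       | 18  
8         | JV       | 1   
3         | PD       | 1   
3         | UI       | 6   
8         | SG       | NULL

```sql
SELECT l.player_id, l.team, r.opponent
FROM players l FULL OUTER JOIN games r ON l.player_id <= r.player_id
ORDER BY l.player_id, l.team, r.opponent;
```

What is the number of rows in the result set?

23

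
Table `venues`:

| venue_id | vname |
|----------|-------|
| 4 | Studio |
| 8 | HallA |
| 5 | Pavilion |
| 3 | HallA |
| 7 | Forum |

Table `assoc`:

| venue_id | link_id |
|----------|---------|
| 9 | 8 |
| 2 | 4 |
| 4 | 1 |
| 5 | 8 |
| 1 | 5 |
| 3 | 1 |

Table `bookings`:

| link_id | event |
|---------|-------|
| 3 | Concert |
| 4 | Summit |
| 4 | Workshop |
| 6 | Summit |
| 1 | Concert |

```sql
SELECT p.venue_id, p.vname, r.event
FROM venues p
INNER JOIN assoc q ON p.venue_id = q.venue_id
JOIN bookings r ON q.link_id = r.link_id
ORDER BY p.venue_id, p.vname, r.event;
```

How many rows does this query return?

Joins associate left-to-right: venues INNER JOIN assoc on venue_id gives 3 intermediate row(s).
Then INNER JOIN `bookings r` on link_id: keep only rows whose q.link_id appears in r.
Result: 2 row(s).

2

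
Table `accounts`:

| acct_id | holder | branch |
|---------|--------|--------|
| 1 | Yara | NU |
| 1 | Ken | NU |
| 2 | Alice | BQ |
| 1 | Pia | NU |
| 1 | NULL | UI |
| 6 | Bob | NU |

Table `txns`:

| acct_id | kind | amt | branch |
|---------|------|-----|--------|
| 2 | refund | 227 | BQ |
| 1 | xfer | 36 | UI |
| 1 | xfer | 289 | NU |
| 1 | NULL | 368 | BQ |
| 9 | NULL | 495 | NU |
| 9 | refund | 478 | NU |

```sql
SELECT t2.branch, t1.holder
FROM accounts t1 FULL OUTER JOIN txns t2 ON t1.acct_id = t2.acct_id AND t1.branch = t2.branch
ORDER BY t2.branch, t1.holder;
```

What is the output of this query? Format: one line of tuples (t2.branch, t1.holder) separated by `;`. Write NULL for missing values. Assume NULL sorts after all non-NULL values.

FULL OUTER JOIN keeps every row from both sides; unmatched rows get NULL for the other side's columns.
Matching on t1.acct_id = t2.acct_id AND t1.branch = t2.branch.
- acct_id=1, branch=NU: 1 matching t2 row(s), so 1 row(s) emitted.
- acct_id=1, branch=NU: 1 matching t2 row(s), so 1 row(s) emitted.
- acct_id=2, branch=BQ: 1 matching t2 row(s), so 1 row(s) emitted.
- acct_id=1, branch=NU: 1 matching t2 row(s), so 1 row(s) emitted.
- acct_id=1, branch=UI: 1 matching t2 row(s), so 1 row(s) emitted.
- acct_id=6, branch=NU: no t2 row matches, row kept with t2 columns NULL.
- 3 t2 row(s) had no t1 match → kept, t1 columns NULL.
After projecting and ordering:
t2.branch | t1.holder
BQ | Alice
BQ | NULL
NU | Ken
NU | Pia
NU | Yara
NU | NULL
NU | NULL
UI | NULL
NULL | Bob

(BQ, Alice); (BQ, NULL); (NU, Ken); (NU, Pia); (NU, Yara); (NU, NULL); (NU, NULL); (UI, NULL); (NULL, Bob)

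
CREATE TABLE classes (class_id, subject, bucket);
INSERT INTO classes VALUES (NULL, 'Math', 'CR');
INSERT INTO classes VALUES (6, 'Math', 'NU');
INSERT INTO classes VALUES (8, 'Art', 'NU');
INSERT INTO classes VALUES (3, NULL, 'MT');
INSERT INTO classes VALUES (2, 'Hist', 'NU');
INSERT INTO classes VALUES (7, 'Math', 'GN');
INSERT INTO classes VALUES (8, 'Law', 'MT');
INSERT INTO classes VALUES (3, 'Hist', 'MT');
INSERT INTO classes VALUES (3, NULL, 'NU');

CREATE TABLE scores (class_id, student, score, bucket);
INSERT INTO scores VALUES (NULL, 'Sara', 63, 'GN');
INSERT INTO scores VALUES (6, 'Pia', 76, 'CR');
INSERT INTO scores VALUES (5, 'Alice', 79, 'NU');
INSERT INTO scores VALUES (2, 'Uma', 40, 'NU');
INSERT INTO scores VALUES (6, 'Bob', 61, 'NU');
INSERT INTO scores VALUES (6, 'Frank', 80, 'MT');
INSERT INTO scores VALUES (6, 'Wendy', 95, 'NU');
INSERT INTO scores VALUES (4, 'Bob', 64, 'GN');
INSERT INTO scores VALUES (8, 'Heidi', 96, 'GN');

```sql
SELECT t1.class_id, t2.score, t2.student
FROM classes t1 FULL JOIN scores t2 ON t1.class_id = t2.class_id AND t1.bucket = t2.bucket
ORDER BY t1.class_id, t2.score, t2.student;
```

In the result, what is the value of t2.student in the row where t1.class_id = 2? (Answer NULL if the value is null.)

Uma

FULL OUTER JOIN keeps every row from both sides; unmatched rows get NULL for the other side's columns.
Matching on t1.class_id = t2.class_id AND t1.bucket = t2.bucket. A NULL in a compared column never satisfies the condition.
- t1 (class_id=NULL, bucket=CR) has no partner → padded with NULL.
- t1 (class_id=6, bucket=NU) pairs with 2 row(s) of t2.
- t1 (class_id=8, bucket=NU) has no partner → padded with NULL.
- t1 (class_id=3, bucket=MT) has no partner → padded with NULL.
- t1 (class_id=2, bucket=NU) pairs with 1 row(s) of t2.
- t1 (class_id=7, bucket=GN) has no partner → padded with NULL.
- t1 (class_id=8, bucket=MT) has no partner → padded with NULL.
- t1 (class_id=3, bucket=MT) has no partner → padded with NULL.
- t1 (class_id=3, bucket=NU) has no partner → padded with NULL.
- plus 6 unmatched t2 row(s), each kept with NULL t1 columns.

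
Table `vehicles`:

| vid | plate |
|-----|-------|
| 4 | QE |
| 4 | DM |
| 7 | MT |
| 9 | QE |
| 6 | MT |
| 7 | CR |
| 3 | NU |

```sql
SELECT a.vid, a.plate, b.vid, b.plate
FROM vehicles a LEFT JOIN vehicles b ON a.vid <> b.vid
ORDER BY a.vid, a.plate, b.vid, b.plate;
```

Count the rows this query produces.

LEFT JOIN keeps every row from `vehicles a`; unmatched rows get NULL for `vehicles b`'s columns.
Matching on a.vid <> b.vid.
Matched pairs: 38; unmatched a rows kept: 0.
Total: 38 rows.

38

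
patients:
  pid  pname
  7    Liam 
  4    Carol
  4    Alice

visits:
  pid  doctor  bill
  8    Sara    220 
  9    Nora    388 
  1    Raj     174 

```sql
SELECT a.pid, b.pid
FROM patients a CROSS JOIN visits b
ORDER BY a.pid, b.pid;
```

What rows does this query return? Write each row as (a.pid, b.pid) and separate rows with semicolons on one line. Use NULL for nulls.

(4, 1); (4, 1); (4, 8); (4, 8); (4, 9); (4, 9); (7, 1); (7, 8); (7, 9)

CROSS JOIN pairs every row of `patients` with every row of `visits`: 3 × 3 = 9 rows.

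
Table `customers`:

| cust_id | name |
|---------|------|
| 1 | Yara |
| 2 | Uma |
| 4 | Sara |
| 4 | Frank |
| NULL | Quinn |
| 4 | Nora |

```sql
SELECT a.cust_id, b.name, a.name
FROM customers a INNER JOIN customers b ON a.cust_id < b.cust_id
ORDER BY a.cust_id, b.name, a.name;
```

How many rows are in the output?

INNER JOIN keeps only pairs where the ON condition holds.
Matching on a.cust_id < b.cust_id. A NULL in a compared column never satisfies the condition.
- a (cust_id=1) pairs with 4 row(s) of b.
- a (cust_id=2) pairs with 3 row(s) of b.
- a (cust_id=4) has no partner → excluded.
- a (cust_id=4) has no partner → excluded.
- a (cust_id=NULL) has no partner → excluded.
- a (cust_id=4) has no partner → excluded.
Total: 7 rows.

7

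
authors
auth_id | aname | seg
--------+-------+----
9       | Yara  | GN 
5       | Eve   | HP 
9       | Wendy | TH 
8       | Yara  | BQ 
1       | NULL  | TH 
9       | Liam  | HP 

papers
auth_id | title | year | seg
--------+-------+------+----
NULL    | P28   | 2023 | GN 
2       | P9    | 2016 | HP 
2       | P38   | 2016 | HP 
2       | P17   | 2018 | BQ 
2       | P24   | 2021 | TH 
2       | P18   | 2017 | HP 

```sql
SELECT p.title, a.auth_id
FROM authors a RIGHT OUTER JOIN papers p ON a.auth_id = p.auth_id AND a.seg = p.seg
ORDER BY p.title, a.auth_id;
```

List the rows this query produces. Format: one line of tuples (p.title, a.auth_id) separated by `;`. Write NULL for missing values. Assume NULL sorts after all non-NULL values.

RIGHT JOIN keeps every row from `papers`; unmatched rows get NULL for `authors`'s columns.
Matching on a.auth_id = p.auth_id AND a.seg = p.seg. A NULL in a compared column never satisfies the condition.
Matched pairs: 0; unmatched p rows kept: 6.

(P17, NULL); (P18, NULL); (P24, NULL); (P28, NULL); (P38, NULL); (P9, NULL)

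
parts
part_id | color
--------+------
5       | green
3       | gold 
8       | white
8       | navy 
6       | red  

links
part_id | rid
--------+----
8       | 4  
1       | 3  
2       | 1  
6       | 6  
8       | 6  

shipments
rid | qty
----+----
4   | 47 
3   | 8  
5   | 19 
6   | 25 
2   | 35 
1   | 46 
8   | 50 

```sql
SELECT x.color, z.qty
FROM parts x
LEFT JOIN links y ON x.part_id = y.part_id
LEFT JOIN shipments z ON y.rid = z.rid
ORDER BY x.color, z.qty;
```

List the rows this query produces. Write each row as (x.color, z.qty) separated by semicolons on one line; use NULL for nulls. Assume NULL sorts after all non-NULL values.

Joins associate left-to-right: parts LEFT JOIN links on part_id gives 7 intermediate row(s).
Then LEFT JOIN `shipments z` on rid: each of those 7 rows is kept; rows whose y.rid has no match in z get NULL for z's columns.

(gold, NULL); (green, NULL); (navy, 25); (navy, 47); (red, 25); (white, 25); (white, 47)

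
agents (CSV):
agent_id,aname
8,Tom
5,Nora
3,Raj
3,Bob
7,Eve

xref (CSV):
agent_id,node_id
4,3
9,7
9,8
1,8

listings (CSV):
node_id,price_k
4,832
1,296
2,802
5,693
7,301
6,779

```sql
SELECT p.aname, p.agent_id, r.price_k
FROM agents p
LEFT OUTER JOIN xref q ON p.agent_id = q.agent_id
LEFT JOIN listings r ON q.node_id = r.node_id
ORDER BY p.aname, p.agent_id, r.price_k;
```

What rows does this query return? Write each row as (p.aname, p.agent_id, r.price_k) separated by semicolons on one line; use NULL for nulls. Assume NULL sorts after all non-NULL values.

Joins associate left-to-right: agents LEFT JOIN xref on agent_id gives 5 intermediate row(s).
Then LEFT JOIN `listings r` on node_id: each of those 5 rows is kept; rows whose q.node_id has no match in r get NULL for r's columns.

(Bob, 3, NULL); (Eve, 7, NULL); (Nora, 5, NULL); (Raj, 3, NULL); (Tom, 8, NULL)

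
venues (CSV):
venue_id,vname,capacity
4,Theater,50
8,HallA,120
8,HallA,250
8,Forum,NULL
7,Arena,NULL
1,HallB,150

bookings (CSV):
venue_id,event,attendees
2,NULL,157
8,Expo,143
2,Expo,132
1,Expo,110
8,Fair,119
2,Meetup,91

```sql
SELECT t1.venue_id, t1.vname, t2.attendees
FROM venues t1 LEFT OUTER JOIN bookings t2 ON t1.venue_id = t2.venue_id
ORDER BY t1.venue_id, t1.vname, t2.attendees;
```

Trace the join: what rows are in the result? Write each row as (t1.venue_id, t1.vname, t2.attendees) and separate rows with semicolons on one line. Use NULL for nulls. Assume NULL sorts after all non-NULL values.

(1, HallB, 110); (4, Theater, NULL); (7, Arena, NULL); (8, Forum, 119); (8, Forum, 143); (8, HallA, 119); (8, HallA, 119); (8, HallA, 143); (8, HallA, 143)

LEFT JOIN keeps every row from `venues`; unmatched rows get NULL for `bookings`'s columns.
Matching on t1.venue_id = t2.venue_id.
- t1 (venue_id=4) has no partner → padded with NULL.
- t1 (venue_id=8) pairs with 2 row(s) of t2.
- t1 (venue_id=8) pairs with 2 row(s) of t2.
- t1 (venue_id=8) pairs with 2 row(s) of t2.
- t1 (venue_id=7) has no partner → padded with NULL.
- t1 (venue_id=1) pairs with 1 row(s) of t2.
After projecting and ordering:
t1.venue_id | t1.vname | t2.attendees
1 | HallB | 110
4 | Theater | NULL
7 | Arena | NULL
8 | Forum | 119
8 | Forum | 143
8 | HallA | 119
8 | HallA | 119
8 | HallA | 143
8 | HallA | 143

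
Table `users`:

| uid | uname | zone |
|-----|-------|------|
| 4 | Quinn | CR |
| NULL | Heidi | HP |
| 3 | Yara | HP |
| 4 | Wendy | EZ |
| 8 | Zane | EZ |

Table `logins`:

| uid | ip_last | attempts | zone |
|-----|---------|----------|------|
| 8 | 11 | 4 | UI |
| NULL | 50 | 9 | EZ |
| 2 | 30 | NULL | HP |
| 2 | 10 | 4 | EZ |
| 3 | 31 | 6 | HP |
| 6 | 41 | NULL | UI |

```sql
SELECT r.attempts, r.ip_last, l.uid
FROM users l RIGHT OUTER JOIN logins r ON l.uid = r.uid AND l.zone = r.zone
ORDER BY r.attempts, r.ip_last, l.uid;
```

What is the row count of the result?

6

RIGHT JOIN keeps every row from `logins`; unmatched rows get NULL for `users`'s columns.
Matching on l.uid = r.uid AND l.zone = r.zone. A NULL in a compared column never satisfies the condition.
Matched pairs: 1; unmatched r rows kept: 5.
Total: 1 matched + 5 padded = 6 rows.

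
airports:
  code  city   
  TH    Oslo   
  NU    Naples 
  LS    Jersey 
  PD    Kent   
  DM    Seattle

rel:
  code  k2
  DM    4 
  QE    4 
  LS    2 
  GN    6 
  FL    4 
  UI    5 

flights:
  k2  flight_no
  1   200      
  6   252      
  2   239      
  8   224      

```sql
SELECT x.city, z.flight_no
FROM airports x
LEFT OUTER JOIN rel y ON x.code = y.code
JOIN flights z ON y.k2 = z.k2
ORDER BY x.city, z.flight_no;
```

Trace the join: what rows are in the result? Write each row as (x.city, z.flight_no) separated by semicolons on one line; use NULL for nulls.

(Jersey, 239)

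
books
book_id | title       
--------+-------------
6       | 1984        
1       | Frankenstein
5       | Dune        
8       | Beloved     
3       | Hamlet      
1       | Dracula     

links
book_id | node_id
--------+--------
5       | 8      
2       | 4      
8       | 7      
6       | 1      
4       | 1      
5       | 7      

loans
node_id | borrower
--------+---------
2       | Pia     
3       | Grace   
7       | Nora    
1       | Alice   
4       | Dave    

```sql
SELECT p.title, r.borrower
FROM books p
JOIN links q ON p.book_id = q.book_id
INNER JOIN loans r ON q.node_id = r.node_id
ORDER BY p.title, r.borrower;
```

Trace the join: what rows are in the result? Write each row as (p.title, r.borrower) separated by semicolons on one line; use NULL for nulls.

Step 1 — p INNER JOIN q on book_id → 4 row(s).
Then INNER JOIN `loans r` on node_id: keep only rows whose q.node_id appears in r.

(1984, Alice); (Beloved, Nora); (Dune, Nora)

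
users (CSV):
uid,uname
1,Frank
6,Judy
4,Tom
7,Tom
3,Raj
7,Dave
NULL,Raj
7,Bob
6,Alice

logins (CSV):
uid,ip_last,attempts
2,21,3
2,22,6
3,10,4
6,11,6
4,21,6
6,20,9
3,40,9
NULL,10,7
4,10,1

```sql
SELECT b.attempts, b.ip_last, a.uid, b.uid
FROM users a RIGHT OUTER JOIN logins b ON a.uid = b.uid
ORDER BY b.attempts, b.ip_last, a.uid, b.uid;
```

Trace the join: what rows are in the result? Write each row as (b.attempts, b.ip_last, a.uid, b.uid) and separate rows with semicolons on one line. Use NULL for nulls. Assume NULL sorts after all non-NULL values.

RIGHT JOIN keeps every row from `logins`; unmatched rows get NULL for `users`'s columns.
Matching on a.uid = b.uid. A NULL in a compared column never satisfies the condition.
Matched pairs: 8; unmatched b rows kept: 3.

(1, 10, 4, 4); (3, 21, NULL, 2); (4, 10, 3, 3); (6, 11, 6, 6); (6, 11, 6, 6); (6, 21, 4, 4); (6, 22, NULL, 2); (7, 10, NULL, NULL); (9, 20, 6, 6); (9, 20, 6, 6); (9, 40, 3, 3)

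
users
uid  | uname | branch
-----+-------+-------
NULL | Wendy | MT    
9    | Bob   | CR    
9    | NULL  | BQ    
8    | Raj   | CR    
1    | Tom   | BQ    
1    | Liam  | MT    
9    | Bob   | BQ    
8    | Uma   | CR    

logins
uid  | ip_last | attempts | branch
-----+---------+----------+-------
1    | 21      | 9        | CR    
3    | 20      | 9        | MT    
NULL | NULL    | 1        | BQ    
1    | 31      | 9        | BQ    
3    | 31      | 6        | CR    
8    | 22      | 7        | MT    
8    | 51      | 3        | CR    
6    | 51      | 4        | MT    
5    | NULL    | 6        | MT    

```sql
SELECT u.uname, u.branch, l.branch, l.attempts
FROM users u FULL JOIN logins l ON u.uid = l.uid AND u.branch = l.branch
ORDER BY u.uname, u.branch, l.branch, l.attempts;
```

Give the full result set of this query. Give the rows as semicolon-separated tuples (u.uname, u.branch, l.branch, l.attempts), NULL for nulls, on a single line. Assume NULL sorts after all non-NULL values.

FULL OUTER JOIN keeps every row from both sides; unmatched rows get NULL for the other side's columns.
Matching on u.uid = l.uid AND u.branch = l.branch. A NULL in a compared column never satisfies the condition.
- u row (uid=NULL, branch=MT): no match → kept, l columns NULL.
- u row (uid=9, branch=CR): no match → kept, l columns NULL.
- u row (uid=9, branch=BQ): no match → kept, l columns NULL.
- u row (uid=8, branch=CR): matches 1 l row(s) → 1 output row(s).
- u row (uid=1, branch=BQ): matches 1 l row(s) → 1 output row(s).
- u row (uid=1, branch=MT): no match → kept, l columns NULL.
- u row (uid=9, branch=BQ): no match → kept, l columns NULL.
- u row (uid=8, branch=CR): matches 1 l row(s) → 1 output row(s).
- 7 row(s) from l found no u partner → padded with NULL.

(Bob, BQ, NULL, NULL); (Bob, CR, NULL, NULL); (Liam, MT, NULL, NULL); (Raj, CR, CR, 3); (Tom, BQ, BQ, 9); (Uma, CR, CR, 3); (Wendy, MT, NULL, NULL); (NULL, BQ, NULL, NULL); (NULL, NULL, BQ, 1); (NULL, NULL, CR, 6); (NULL, NULL, CR, 9); (NULL, NULL, MT, 4); (NULL, NULL, MT, 6); (NULL, NULL, MT, 7); (NULL, NULL, MT, 9)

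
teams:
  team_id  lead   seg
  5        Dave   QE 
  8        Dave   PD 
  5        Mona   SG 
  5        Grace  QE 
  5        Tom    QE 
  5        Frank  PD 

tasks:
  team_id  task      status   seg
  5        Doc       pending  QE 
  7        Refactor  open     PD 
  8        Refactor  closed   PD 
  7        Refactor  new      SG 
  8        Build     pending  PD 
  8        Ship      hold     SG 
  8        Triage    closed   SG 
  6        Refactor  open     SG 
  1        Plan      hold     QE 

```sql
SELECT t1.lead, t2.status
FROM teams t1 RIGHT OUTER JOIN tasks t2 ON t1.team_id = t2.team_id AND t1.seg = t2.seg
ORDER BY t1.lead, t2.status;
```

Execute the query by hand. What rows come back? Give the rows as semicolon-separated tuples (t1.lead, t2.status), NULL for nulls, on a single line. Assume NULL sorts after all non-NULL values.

RIGHT JOIN keeps every row from `tasks`; unmatched rows get NULL for `teams`'s columns.
Matching on t1.team_id = t2.team_id AND t1.seg = t2.seg.
- team_id=5, seg=QE: 1 matching t2 row(s), so 1 row(s) emitted.
- team_id=8, seg=PD: 2 matching t2 row(s), so 2 row(s) emitted.
- team_id=5, seg=SG: no matching t2 row.
- team_id=5, seg=QE: 1 matching t2 row(s), so 1 row(s) emitted.
- team_id=5, seg=QE: 1 matching t2 row(s), so 1 row(s) emitted.
- team_id=5, seg=PD: no matching t2 row.
- 6 t2 row(s) had no t1 match → kept, t1 columns NULL.

(Dave, closed); (Dave, pending); (Dave, pending); (Grace, pending); (Tom, pending); (NULL, closed); (NULL, hold); (NULL, hold); (NULL, new); (NULL, open); (NULL, open)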